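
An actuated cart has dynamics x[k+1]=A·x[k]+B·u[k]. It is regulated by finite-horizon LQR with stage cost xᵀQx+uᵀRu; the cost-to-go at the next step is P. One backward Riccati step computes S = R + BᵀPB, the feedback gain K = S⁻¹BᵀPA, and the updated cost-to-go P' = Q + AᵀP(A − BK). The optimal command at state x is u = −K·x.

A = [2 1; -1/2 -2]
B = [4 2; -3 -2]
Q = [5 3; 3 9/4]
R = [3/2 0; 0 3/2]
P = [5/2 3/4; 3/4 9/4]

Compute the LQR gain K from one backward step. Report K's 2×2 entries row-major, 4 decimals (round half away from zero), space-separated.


0.5356 0.0249 -0.2633 0.6157

BᵀP = [7.7500 -3.7500; 3.5000 -3.0000]
S = R + BᵀPB = [3/2 0; 0 3/2] + [42.2500 23.0000; 23.0000 13.0000] = [43.7500 23.0000; 23.0000 14.5000]
BᵀPA = [17.3750 15.2500; 8.5000 9.5000]
K = S⁻¹·BᵀPA = [0.5356 0.0249; -0.2633 0.6157]
A−BK = [0.3843 -0.3310; 0.5801 -0.6940]
AᵀP(A−BK) = [1.9951 -1.7909; -1.7909 2.2714]
P' = Q + AᵀP(A−BK) = [6.9951 1.2091; 1.2091 4.5214]
tr(P') = 11.5165


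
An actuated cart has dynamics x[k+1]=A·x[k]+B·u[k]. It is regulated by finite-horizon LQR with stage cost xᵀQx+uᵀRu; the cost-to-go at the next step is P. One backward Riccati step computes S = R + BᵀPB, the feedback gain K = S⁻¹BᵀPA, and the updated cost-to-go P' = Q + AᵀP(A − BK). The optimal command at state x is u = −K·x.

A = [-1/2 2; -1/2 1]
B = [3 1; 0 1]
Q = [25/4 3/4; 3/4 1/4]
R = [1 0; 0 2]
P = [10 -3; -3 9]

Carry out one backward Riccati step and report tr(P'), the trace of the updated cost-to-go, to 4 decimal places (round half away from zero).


BᵀP = [30.0000 -9.0000; 7.0000 6.0000]
S = R + BᵀPB = [1 0; 0 2] + [90.0000 21.0000; 21.0000 13.0000] = [91.0000 21.0000; 21.0000 15.0000]
BᵀPA = [-10.5000 51.0000; -6.5000 20.0000]
K = S⁻¹·BᵀPA = [-0.0227 0.3734; -0.4015 0.8106]
A−BK = [-0.0303 0.0693; -0.0985 0.1894]
AᵀP(A−BK) = [0.4015 -0.8106; -0.8106 1.7457]
P' = Q + AᵀP(A−BK) = [6.6515 -0.0606; -0.0606 1.9957]
tr(P') = 8.6472

8.6472


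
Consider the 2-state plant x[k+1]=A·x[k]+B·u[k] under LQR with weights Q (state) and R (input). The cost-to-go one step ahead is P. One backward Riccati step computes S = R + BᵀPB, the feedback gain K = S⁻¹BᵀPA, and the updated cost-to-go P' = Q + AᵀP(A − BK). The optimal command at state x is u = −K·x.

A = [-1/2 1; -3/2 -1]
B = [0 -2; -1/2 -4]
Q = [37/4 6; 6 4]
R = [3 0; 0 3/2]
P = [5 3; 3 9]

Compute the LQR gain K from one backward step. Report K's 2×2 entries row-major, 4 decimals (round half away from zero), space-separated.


BᵀP = [-1.5000 -4.5000; -22.0000 -42.0000]
S = R + BᵀPB = [3 0; 0 3/2] + [2.2500 21.0000; 21.0000 212.0000] = [5.2500 21.0000; 21.0000 213.5000]
BᵀPA = [7.5000 3.0000; 74.0000 20.0000]
K = S⁻¹·BᵀPA = [0.0695 0.3243; 0.3398 0.0618]
A−BK = [0.1795 1.1236; -0.1062 -0.5907]
AᵀP(A−BK) = [0.3359 0.9961; 0.9961 5.7915]
P' = Q + AᵀP(A−BK) = [9.5859 6.9961; 6.9961 9.7915]
tr(P') = 19.3774

0.0695 0.3243 0.3398 0.0618


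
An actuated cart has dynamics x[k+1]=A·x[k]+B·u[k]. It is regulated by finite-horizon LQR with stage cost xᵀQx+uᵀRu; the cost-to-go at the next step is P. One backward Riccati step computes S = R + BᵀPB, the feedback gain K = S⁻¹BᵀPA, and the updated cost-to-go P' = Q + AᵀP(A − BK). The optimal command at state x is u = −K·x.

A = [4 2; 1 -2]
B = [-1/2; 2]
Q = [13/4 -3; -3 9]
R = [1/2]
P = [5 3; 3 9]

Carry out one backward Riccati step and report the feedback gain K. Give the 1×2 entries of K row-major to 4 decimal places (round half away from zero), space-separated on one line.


BᵀP = [3.5000 16.5000]
S = R + BᵀPB = [1/2] + [31.2500] = [31.7500]
BᵀPA = [30.5000 -26.0000]
K = S⁻¹·BᵀPA = [0.9606 -0.8189]
A−BK = [4.4803 1.5906; -0.9213 -0.3622]
AᵀP(A−BK) = [83.7008 28.9764; 28.9764 10.7087]
P' = Q + AᵀP(A−BK) = [86.9508 25.9764; 25.9764 19.7087]
tr(P') = 106.6594

0.9606 -0.8189


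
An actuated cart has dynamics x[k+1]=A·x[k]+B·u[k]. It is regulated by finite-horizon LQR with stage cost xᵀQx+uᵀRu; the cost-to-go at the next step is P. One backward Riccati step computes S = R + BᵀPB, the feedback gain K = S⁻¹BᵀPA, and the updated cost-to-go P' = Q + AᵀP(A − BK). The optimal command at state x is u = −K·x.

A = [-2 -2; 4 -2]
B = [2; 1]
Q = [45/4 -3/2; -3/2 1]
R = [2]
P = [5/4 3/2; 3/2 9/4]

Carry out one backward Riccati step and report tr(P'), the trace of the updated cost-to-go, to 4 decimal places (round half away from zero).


BᵀP = [4.0000 5.2500]
S = R + BᵀPB = [2] + [13.2500] = [15.2500]
BᵀPA = [13.0000 -18.5000]
K = S⁻¹·BᵀPA = [0.8525 -1.2131]
A−BK = [-3.7049 0.4262; 3.1475 -0.7869]
AᵀP(A−BK) = [5.9180 -3.2295; -3.2295 3.5574]
P' = Q + AᵀP(A−BK) = [17.1680 -4.7295; -4.7295 4.5574]
tr(P') = 21.7254

21.7254


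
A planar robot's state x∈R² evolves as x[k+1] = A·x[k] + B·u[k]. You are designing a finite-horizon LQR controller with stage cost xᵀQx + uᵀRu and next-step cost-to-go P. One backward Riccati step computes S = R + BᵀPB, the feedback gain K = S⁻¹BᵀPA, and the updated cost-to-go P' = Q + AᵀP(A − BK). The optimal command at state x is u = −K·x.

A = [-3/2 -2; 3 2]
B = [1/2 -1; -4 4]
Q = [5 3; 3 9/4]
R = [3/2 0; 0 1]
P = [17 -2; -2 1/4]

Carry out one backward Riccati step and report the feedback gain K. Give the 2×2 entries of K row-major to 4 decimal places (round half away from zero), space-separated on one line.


BᵀP = [16.5000 -2.0000; -25.0000 3.0000]
S = R + BᵀPB = [3/2 0; 0 1] + [16.2500 -24.5000; -24.5000 37.0000] = [17.7500 -24.5000; -24.5000 38.0000]
BᵀPA = [-30.7500 -37.0000; 46.5000 56.0000]
K = S⁻¹·BᵀPA = [-0.3939 -0.4579; 0.9697 1.1785]
A−BK = [-0.3333 -0.5926; -2.4545 -4.5455]
AᵀP(A−BK) = [1.2955 1.6212; 1.6212 2.0640]
P' = Q + AᵀP(A−BK) = [6.2955 4.6212; 4.6212 4.3140]
tr(P') = 10.6094

-0.3939 -0.4579 0.9697 1.1785


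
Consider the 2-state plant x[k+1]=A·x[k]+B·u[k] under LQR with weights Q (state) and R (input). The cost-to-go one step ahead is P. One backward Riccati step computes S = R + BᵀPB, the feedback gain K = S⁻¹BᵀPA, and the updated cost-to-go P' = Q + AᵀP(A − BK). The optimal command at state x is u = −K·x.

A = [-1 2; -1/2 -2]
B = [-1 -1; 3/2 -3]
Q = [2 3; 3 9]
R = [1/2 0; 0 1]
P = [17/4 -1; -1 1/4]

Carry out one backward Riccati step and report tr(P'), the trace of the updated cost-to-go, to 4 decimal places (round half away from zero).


12.7464

BᵀP = [-5.7500 1.3750; -1.2500 0.2500]
S = R + BᵀPB = [1/2 0; 0 1] + [7.8125 1.6250; 1.6250 0.5000] = [8.3125 1.6250; 1.6250 1.5000]
BᵀPA = [5.0625 -14.2500; 1.1250 -3.0000]
K = S⁻¹·BᵀPA = [0.5866 -1.6789; 0.1145 -0.1812]
A−BK = [-0.2989 0.1399; -1.0366 -0.0254]
AᵀP(A−BK) = [0.2138 -0.5469; -0.5469 1.5326]
P' = Q + AᵀP(A−BK) = [2.2138 2.4531; 2.4531 10.5326]
tr(P') = 12.7464


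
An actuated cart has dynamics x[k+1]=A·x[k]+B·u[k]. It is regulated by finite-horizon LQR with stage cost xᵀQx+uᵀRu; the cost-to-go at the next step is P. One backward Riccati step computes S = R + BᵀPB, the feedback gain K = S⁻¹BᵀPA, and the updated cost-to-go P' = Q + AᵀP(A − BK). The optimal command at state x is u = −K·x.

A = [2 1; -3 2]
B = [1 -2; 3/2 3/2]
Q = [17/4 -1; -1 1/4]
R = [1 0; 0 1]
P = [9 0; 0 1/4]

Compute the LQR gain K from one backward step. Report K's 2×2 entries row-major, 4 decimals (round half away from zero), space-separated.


-0.1457 0.7060 -1.0560 -0.1315

BᵀP = [9.0000 0.3750; -18.0000 0.3750]
S = R + BᵀPB = [1 0; 0 1] + [9.5625 -17.4375; -17.4375 36.5625] = [10.5625 -17.4375; -17.4375 37.5625]
BᵀPA = [16.8750 9.7500; -37.1250 -17.2500]
K = S⁻¹·BᵀPA = [-0.1457 0.7060; -1.0560 -0.1315]
A−BK = [0.0337 0.0310; -1.1976 1.1382]
AᵀP(A−BK) = [1.5051 -0.2953; -0.2953 0.8483]
P' = Q + AᵀP(A−BK) = [5.7551 -1.2953; -1.2953 1.0983]
tr(P') = 6.8533


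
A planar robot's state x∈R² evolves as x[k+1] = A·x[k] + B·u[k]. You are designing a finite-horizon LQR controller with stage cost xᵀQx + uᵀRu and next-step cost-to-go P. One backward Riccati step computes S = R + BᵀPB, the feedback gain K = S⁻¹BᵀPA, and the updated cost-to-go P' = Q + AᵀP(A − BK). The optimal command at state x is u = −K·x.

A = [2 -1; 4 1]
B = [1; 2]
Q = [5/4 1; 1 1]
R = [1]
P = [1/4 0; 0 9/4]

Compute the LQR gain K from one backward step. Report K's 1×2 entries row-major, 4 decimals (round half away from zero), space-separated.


1.8049 0.4146

BᵀP = [0.2500 4.5000]
S = R + BᵀPB = [1] + [9.2500] = [10.2500]
BᵀPA = [18.5000 4.2500]
K = S⁻¹·BᵀPA = [1.8049 0.4146]
A−BK = [0.1951 -1.4146; 0.3902 0.1707]
AᵀP(A−BK) = [3.6098 0.8293; 0.8293 0.7378]
P' = Q + AᵀP(A−BK) = [4.8598 1.8293; 1.8293 1.7378]
tr(P') = 6.5976


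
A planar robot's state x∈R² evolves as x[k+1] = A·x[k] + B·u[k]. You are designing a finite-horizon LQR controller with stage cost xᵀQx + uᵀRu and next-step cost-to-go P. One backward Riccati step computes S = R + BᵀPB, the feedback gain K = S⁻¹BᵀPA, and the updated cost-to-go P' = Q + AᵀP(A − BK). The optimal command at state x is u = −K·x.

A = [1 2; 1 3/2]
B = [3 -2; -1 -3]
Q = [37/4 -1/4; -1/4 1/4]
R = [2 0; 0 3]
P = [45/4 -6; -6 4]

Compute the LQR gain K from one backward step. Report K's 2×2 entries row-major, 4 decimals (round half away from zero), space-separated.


0.0991 0.2840 -0.2635 -0.4305

BᵀP = [39.7500 -22.0000; -4.5000 0.0000]
S = R + BᵀPB = [2 0; 0 3] + [141.2500 -13.5000; -13.5000 9.0000] = [143.2500 -13.5000; -13.5000 12.0000]
BᵀPA = [17.7500 46.5000; -4.5000 -9.0000]
K = S⁻¹·BᵀPA = [0.0991 0.2840; -0.2635 -0.4305]
A−BK = [0.1757 0.2870; 0.3084 0.4927]
AᵀP(A−BK) = [0.3055 0.5212; 0.5212 0.9180]
P' = Q + AᵀP(A−BK) = [9.5555 0.2712; 0.2712 1.1680]
tr(P') = 10.7235


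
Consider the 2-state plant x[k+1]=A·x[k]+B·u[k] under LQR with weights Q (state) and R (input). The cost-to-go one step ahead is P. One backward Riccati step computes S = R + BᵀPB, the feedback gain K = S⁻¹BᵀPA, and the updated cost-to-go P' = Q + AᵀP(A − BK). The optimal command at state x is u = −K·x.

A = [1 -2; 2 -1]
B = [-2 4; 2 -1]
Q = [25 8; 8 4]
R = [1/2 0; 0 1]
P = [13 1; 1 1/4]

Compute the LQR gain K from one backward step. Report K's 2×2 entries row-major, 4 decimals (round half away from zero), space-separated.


0.4170 -0.1390 0.4865 -0.5907

BᵀP = [-24.0000 -1.5000; 51.0000 3.7500]
S = R + BᵀPB = [1/2 0; 0 1] + [45.0000 -94.5000; -94.5000 200.2500] = [45.5000 -94.5000; -94.5000 201.2500]
BᵀPA = [-27.0000 49.5000; 58.5000 -105.7500]
K = S⁻¹·BᵀPA = [0.4170 -0.1390; 0.4865 -0.5907]
A−BK = [-0.1120 0.0849; 1.6525 -1.3127]
AᵀP(A−BK) = [0.7992 -0.6950; -0.6950 0.6602]
P' = Q + AᵀP(A−BK) = [25.7992 7.3050; 7.3050 4.6602]
tr(P') = 30.4595


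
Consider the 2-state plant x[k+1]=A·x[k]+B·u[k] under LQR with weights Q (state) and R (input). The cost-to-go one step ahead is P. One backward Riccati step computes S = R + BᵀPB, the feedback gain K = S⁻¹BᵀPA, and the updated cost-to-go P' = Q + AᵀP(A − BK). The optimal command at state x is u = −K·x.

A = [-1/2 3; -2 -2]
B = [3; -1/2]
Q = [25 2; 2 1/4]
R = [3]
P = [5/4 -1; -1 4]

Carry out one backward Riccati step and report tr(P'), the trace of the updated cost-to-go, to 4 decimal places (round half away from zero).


BᵀP = [4.2500 -5.0000]
S = R + BᵀPB = [3] + [15.2500] = [18.2500]
BᵀPA = [7.8750 22.7500]
K = S⁻¹·BᵀPA = [0.4315 1.2466]
A−BK = [-1.7945 -0.7397; -1.7842 -1.3767]
AᵀP(A−BK) = [10.9144 9.3082; 9.3082 10.8904]
P' = Q + AᵀP(A−BK) = [35.9144 11.3082; 11.3082 11.1404]
tr(P') = 47.0548

47.0548


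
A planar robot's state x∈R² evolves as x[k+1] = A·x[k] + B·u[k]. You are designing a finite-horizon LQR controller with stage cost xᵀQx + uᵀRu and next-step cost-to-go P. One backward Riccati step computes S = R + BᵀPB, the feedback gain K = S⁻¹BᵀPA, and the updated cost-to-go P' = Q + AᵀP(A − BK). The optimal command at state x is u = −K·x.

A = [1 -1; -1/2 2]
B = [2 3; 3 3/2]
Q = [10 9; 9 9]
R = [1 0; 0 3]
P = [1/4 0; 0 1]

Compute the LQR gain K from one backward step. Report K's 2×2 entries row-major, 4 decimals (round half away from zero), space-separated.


BᵀP = [0.5000 3.0000; 0.7500 1.5000]
S = R + BᵀPB = [1 0; 0 3] + [10.0000 6.0000; 6.0000 4.5000] = [11.0000 6.0000; 6.0000 7.5000]
BᵀPA = [-1.0000 5.5000; 0.0000 2.2500]
K = S⁻¹·BᵀPA = [-0.1613 0.5968; 0.1290 -0.1774]
A−BK = [0.9355 -1.6613; -0.2097 0.4758]
AᵀP(A−BK) = [0.3387 -0.6532; -0.6532 1.3669]
P' = Q + AᵀP(A−BK) = [10.3387 8.3468; 8.3468 10.3669]
tr(P') = 20.7056

-0.1613 0.5968 0.1290 -0.1774


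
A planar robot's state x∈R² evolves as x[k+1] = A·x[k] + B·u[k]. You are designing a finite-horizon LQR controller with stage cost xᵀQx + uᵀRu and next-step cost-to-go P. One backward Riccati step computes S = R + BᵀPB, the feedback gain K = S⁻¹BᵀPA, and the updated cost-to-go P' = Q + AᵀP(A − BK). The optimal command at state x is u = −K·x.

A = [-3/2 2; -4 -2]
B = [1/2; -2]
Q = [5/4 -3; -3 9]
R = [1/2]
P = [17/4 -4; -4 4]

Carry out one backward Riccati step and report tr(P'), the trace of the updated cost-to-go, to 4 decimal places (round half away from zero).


13.3515

BᵀP = [10.1250 -10.0000]
S = R + BᵀPB = [1/2] + [25.0625] = [25.5625]
BᵀPA = [24.8125 40.2500]
K = S⁻¹·BᵀPA = [0.9707 1.5746]
A−BK = [-1.9853 1.2127; -2.0587 1.1491]
AᵀP(A−BK) = [1.4780 0.1809; 0.1809 1.6235]
P' = Q + AᵀP(A−BK) = [2.7280 -2.8191; -2.8191 10.6235]
tr(P') = 13.3515


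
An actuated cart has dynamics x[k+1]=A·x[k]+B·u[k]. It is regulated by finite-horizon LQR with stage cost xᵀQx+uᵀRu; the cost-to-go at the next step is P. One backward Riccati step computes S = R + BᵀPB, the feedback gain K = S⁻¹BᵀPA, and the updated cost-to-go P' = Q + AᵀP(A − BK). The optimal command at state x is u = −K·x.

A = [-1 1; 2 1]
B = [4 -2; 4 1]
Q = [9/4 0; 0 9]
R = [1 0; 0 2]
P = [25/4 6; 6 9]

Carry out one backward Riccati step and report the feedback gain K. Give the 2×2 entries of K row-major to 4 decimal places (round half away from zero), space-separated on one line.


0.2292 0.2492 0.7675 -0.0025

BᵀP = [49.0000 60.0000; -6.5000 -3.0000]
S = R + BᵀPB = [1 0; 0 2] + [436.0000 -38.0000; -38.0000 10.0000] = [437.0000 -38.0000; -38.0000 12.0000]
BᵀPA = [71.0000 109.0000; 0.5000 -9.5000]
K = S⁻¹·BᵀPA = [0.2292 0.2492; 0.7675 -0.0025]
A−BK = [-0.3818 -0.0018; 0.3157 0.0057]
AᵀP(A−BK) = [1.5923 0.0573; 0.0573 0.0623]
P' = Q + AᵀP(A−BK) = [3.8423 0.0573; 0.0573 9.0623]
tr(P') = 12.9046


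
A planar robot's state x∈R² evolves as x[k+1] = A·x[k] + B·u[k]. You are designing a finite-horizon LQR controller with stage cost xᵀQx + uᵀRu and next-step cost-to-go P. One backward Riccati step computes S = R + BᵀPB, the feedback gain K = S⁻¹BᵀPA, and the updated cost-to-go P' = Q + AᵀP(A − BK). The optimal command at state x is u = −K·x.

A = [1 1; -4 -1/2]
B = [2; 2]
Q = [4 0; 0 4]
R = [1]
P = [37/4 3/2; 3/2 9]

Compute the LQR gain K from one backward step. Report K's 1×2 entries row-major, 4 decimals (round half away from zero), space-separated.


-0.7267 0.1279

BᵀP = [21.5000 21.0000]
S = R + BᵀPB = [1] + [85.0000] = [86.0000]
BᵀPA = [-62.5000 11.0000]
K = S⁻¹·BᵀPA = [-0.7267 0.1279]
A−BK = [2.4535 0.7442; -2.5465 -0.7558]
AᵀP(A−BK) = [95.8285 28.4942; 28.4942 8.5930]
P' = Q + AᵀP(A−BK) = [99.8285 28.4942; 28.4942 12.5930]
tr(P') = 112.4215


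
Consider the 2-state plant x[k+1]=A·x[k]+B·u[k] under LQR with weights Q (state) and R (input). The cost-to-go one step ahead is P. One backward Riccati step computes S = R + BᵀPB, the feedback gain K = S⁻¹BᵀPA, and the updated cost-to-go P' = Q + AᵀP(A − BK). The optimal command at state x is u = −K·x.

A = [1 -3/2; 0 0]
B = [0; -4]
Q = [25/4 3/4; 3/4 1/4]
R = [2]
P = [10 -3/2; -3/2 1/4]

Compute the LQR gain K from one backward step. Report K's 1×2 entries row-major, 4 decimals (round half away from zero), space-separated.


1.0000 -1.5000

BᵀP = [6.0000 -1.0000]
S = R + BᵀPB = [2] + [4.0000] = [6.0000]
BᵀPA = [6.0000 -9.0000]
K = S⁻¹·BᵀPA = [1.0000 -1.5000]
A−BK = [1.0000 -1.5000; 4.0000 -6.0000]
AᵀP(A−BK) = [4.0000 -6.0000; -6.0000 9.0000]
P' = Q + AᵀP(A−BK) = [10.2500 -5.2500; -5.2500 9.2500]
tr(P') = 19.5000


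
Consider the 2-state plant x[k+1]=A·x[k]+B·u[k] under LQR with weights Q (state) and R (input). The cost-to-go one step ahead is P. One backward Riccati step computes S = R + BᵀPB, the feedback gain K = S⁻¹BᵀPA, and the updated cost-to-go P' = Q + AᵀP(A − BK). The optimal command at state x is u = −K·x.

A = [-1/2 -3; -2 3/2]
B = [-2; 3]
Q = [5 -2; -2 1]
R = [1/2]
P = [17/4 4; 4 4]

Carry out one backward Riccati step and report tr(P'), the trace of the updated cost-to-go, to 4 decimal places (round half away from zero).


21.3466

BᵀP = [3.5000 4.0000]
S = R + BᵀPB = [1/2] + [5.0000] = [5.5000]
BᵀPA = [-9.7500 -4.5000]
K = S⁻¹·BᵀPA = [-1.7727 -0.8182]
A−BK = [-4.0455 -4.6364; 3.3182 3.9545]
AᵀP(A−BK) = [7.7784 7.3977; 7.3977 7.5682]
P' = Q + AᵀP(A−BK) = [12.7784 5.3977; 5.3977 8.5682]
tr(P') = 21.3466


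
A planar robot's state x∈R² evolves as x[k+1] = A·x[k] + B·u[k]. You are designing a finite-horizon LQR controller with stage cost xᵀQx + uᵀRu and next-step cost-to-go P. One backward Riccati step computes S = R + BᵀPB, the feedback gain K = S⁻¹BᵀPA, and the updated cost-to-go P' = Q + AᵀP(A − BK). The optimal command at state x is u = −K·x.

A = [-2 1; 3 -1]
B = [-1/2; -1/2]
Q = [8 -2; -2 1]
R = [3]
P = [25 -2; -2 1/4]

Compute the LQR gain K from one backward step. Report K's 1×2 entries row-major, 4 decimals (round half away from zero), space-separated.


3.0827 -1.4887

BᵀP = [-11.5000 0.8750]
S = R + BᵀPB = [3] + [5.3125] = [8.3125]
BᵀPA = [25.6250 -12.3750]
K = S⁻¹·BᵀPA = [3.0827 -1.4887]
A−BK = [-0.4586 0.2556; 4.5414 -1.7444]
AᵀP(A−BK) = [47.2556 -22.6015; -22.6015 10.8271]
P' = Q + AᵀP(A−BK) = [55.2556 -24.6015; -24.6015 11.8271]
tr(P') = 67.0827


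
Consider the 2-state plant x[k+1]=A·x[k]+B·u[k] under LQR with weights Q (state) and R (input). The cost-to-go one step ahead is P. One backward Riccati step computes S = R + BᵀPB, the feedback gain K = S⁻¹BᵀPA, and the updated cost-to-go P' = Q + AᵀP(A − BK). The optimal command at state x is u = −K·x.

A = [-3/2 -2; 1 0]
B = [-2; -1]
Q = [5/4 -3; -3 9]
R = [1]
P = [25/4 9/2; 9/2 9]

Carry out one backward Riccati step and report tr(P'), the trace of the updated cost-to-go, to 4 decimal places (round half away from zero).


21.9399

BᵀP = [-17.0000 -18.0000]
S = R + BᵀPB = [1] + [52.0000] = [53.0000]
BᵀPA = [7.5000 34.0000]
K = S⁻¹·BᵀPA = [0.1415 0.6415]
A−BK = [-1.2170 -0.7170; 1.1415 0.6415]
AᵀP(A−BK) = [8.5012 4.9387; 4.9387 3.1887]
P' = Q + AᵀP(A−BK) = [9.7512 1.9387; 1.9387 12.1887]
tr(P') = 21.9399


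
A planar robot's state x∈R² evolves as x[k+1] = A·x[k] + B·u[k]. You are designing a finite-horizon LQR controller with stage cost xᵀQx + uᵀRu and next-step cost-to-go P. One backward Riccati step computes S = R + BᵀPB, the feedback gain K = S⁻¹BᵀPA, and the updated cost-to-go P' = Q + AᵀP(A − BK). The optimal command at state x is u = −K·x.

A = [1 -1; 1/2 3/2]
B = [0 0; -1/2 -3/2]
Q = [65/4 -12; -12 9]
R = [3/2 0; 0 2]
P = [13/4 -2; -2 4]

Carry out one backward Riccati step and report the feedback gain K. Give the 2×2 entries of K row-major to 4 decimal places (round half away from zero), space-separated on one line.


BᵀP = [1.0000 -2.0000; 3.0000 -6.0000]
S = R + BᵀPB = [3/2 0; 0 2] + [1.0000 3.0000; 3.0000 9.0000] = [2.5000 3.0000; 3.0000 11.0000]
BᵀPA = [0.0000 -4.0000; 0.0000 -12.0000]
K = S⁻¹·BᵀPA = [0.0000 -0.4324; 0.0000 -0.9730]
A−BK = [1.0000 -1.0000; 0.5000 -0.1757]
AᵀP(A−BK) = [2.2500 -2.2500; -2.2500 4.8446]
P' = Q + AᵀP(A−BK) = [18.5000 -14.2500; -14.2500 13.8446]
tr(P') = 32.3446

0.0000 -0.4324 0.0000 -0.9730


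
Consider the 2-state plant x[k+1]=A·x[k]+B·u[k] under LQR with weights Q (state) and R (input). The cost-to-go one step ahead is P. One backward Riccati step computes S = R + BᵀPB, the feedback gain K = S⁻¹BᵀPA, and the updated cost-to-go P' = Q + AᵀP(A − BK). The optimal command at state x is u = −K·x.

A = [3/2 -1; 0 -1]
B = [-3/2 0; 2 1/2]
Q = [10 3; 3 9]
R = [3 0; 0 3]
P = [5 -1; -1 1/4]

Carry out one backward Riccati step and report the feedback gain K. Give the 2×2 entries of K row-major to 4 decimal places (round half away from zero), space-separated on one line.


BᵀP = [-9.5000 2.0000; -0.5000 0.1250]
S = R + BᵀPB = [3 0; 0 3] + [18.2500 1.0000; 1.0000 0.0625] = [21.2500 1.0000; 1.0000 3.0625]
BᵀPA = [-14.2500 7.5000; -0.7500 0.3750]
K = S⁻¹·BᵀPA = [-0.6693 0.3526; -0.0263 0.0073]
A−BK = [0.4960 -0.4711; 1.3519 -1.7089]
AᵀP(A−BK) = [1.6920 -0.9700; -0.9700 0.6028]
P' = Q + AᵀP(A−BK) = [11.6920 2.0300; 2.0300 9.6028]
tr(P') = 21.2948

-0.6693 0.3526 -0.0263 0.0073


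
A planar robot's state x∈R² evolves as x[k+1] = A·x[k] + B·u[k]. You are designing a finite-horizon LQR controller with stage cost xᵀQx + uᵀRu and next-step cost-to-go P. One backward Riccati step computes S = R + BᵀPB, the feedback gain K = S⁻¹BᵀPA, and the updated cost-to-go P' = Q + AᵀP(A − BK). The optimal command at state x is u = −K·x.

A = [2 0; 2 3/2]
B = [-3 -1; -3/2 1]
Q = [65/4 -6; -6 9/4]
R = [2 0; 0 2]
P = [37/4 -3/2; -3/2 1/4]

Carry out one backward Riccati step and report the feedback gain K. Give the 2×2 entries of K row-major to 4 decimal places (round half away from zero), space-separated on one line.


-0.5069 0.0699 -0.2057 0.0381

BᵀP = [-25.5000 4.1250; -10.7500 1.7500]
S = R + BᵀPB = [2 0; 0 2] + [70.3125 29.6250; 29.6250 12.5000] = [72.3125 29.6250; 29.6250 14.5000]
BᵀPA = [-42.7500 6.1875; -18.0000 2.6250]
K = S⁻¹·BᵀPA = [-0.5069 0.0699; -0.2057 0.0381]
A−BK = [0.2736 0.2480; 1.4454 1.5668]
AᵀP(A−BK) = [0.6269 -0.0735; -0.0735 0.0296]
P' = Q + AᵀP(A−BK) = [16.8769 -6.0735; -6.0735 2.2796]
tr(P') = 19.1565


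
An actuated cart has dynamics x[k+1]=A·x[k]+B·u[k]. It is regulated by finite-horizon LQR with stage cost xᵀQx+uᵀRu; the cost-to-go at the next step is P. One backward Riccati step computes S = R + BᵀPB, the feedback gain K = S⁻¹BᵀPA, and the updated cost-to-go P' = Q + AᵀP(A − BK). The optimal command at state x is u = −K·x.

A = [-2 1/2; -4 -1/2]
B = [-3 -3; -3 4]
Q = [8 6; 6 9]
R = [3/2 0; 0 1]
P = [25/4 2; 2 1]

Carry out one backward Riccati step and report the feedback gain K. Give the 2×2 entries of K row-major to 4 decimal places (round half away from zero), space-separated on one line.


0.9108 -0.0278 -0.2115 -0.1311

BᵀP = [-24.7500 -9.0000; -10.7500 -2.0000]
S = R + BᵀPB = [3/2 0; 0 1] + [101.2500 38.2500; 38.2500 24.2500] = [102.7500 38.2500; 38.2500 25.2500]
BᵀPA = [85.5000 -7.8750; 29.5000 -4.3750]
K = S⁻¹·BᵀPA = [0.9108 -0.0278; -0.2115 -0.1311]
A−BK = [0.0981 0.0232; -0.4216 -0.0592]
AᵀP(A−BK) = [1.3616 -0.0023; -0.0023 0.0197]
P' = Q + AᵀP(A−BK) = [9.3616 5.9977; 5.9977 9.0197]
tr(P') = 18.3813


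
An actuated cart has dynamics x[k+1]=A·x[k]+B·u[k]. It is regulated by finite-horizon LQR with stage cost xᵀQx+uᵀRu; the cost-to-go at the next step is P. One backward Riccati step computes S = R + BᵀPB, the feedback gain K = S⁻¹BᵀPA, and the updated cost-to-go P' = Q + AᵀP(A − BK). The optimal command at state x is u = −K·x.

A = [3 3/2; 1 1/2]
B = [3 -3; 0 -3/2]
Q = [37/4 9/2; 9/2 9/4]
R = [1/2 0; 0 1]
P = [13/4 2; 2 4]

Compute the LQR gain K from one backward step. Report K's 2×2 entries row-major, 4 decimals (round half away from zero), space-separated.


0.3998 0.1999 -0.6106 -0.3053

BᵀP = [9.7500 6.0000; -12.7500 -12.0000]
S = R + BᵀPB = [1/2 0; 0 1] + [29.2500 -38.2500; -38.2500 56.2500] = [29.7500 -38.2500; -38.2500 57.2500]
BᵀPA = [35.2500 17.6250; -50.2500 -25.1250]
K = S⁻¹·BᵀPA = [0.3998 0.1999; -0.6106 -0.3053]
A−BK = [-0.0312 -0.0156; 0.0841 0.0420]
AᵀP(A−BK) = [0.4737 0.2369; 0.2369 0.1184]
P' = Q + AᵀP(A−BK) = [9.7237 4.7369; 4.7369 2.3684]
tr(P') = 12.0921


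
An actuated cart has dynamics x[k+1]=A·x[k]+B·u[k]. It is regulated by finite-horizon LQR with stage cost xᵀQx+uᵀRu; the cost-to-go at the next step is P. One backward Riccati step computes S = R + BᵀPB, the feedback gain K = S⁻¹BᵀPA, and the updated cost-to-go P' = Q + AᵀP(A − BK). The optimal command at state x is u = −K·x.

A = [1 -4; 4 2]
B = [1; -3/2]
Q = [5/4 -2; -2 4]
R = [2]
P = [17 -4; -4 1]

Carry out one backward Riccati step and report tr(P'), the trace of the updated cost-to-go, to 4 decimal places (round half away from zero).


27.1523

BᵀP = [23.0000 -5.5000]
S = R + BᵀPB = [2] + [31.2500] = [33.2500]
BᵀPA = [1.0000 -103.0000]
K = S⁻¹·BᵀPA = [0.0301 -3.0977]
A−BK = [0.9699 -0.9023; 4.0451 -2.6466]
AᵀP(A−BK) = [0.9699 -0.9023; -0.9023 20.9323]
P' = Q + AᵀP(A−BK) = [2.2199 -2.9023; -2.9023 24.9323]
tr(P') = 27.1523


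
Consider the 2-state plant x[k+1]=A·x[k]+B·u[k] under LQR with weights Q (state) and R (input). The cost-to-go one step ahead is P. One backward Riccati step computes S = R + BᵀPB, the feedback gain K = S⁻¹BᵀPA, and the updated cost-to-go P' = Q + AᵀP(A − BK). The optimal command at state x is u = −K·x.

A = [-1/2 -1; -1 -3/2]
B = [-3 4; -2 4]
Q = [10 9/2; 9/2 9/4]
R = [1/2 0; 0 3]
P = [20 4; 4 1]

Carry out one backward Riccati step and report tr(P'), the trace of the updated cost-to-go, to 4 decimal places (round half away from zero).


BᵀP = [-68.0000 -14.0000; 96.0000 20.0000]
S = R + BᵀPB = [1/2 0; 0 3] + [232.0000 -328.0000; -328.0000 464.0000] = [232.5000 -328.0000; -328.0000 467.0000]
BᵀPA = [48.0000 89.0000; -68.0000 -126.0000]
K = S⁻¹·BᵀPA = [0.1127 0.2365; -0.0664 -0.1037]
A−BK = [0.1039 0.1243; -0.5088 -0.6122]
AᵀP(A−BK) = [0.0715 0.0964; 0.0964 0.1353]
P' = Q + AᵀP(A−BK) = [10.0715 4.5964; 4.5964 2.3853]
tr(P') = 12.4567

12.4567


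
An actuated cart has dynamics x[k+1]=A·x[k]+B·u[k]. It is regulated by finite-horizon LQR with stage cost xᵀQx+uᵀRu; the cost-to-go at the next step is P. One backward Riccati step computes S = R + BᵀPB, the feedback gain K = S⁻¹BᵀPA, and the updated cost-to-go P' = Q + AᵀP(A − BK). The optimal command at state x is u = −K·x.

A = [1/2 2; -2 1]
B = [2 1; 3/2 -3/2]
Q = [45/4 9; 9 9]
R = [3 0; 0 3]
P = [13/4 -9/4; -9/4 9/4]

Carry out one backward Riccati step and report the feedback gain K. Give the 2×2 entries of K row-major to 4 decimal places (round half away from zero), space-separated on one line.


-0.0107 0.4926 0.8091 0.2909

BᵀP = [3.1250 -1.1250; 6.6250 -5.6250]
S = R + BᵀPB = [3 0; 0 3] + [4.5625 4.8125; 4.8125 15.0625] = [7.5625 4.8125; 4.8125 18.0625]
BᵀPA = [3.8125 5.1250; 14.5625 7.6250]
K = S⁻¹·BᵀPA = [-0.0107 0.4926; 0.8091 0.2909]
A−BK = [-0.2876 0.7240; -0.7702 0.6975]
AᵀP(A−BK) = [2.5711 0.5107; 0.5107 1.5074]
P' = Q + AᵀP(A−BK) = [13.8211 9.5107; 9.5107 10.5074]
tr(P') = 24.3285


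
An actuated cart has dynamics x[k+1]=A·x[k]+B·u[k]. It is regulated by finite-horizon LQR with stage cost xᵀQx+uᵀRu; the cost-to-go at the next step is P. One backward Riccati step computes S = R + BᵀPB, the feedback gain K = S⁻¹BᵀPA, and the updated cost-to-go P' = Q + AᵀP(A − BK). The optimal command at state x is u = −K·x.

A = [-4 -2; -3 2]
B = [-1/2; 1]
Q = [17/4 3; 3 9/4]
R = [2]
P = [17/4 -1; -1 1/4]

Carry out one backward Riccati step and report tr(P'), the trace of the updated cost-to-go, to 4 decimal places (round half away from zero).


BᵀP = [-3.1250 0.7500]
S = R + BᵀPB = [2] + [2.3125] = [4.3125]
BᵀPA = [10.2500 7.7500]
K = S⁻¹·BᵀPA = [2.3768 1.7971]
A−BK = [-2.8116 -1.1014; -5.3768 0.2029]
AᵀP(A−BK) = [21.8877 16.0797; 16.0797 12.0725]
P' = Q + AᵀP(A−BK) = [26.1377 19.0797; 19.0797 14.3225]
tr(P') = 40.4601

40.4601


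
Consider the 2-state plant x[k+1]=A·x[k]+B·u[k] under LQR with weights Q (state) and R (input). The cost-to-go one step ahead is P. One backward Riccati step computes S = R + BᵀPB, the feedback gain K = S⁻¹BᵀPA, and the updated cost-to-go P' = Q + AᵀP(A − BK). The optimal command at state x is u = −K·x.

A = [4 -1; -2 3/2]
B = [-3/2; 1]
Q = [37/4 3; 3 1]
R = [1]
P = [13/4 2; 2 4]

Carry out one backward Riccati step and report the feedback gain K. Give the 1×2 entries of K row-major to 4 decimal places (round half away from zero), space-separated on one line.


BᵀP = [-2.8750 1.0000]
S = R + BᵀPB = [1] + [5.3125] = [6.3125]
BᵀPA = [-13.5000 4.3750]
K = S⁻¹·BᵀPA = [-2.1386 0.6931]
A−BK = [0.7921 0.0396; 0.1386 0.8069]
AᵀP(A−BK) = [7.1287 0.3564; 0.3564 3.2178]
P' = Q + AᵀP(A−BK) = [16.3787 3.3564; 3.3564 4.2178]
tr(P') = 20.5965

-2.1386 0.6931


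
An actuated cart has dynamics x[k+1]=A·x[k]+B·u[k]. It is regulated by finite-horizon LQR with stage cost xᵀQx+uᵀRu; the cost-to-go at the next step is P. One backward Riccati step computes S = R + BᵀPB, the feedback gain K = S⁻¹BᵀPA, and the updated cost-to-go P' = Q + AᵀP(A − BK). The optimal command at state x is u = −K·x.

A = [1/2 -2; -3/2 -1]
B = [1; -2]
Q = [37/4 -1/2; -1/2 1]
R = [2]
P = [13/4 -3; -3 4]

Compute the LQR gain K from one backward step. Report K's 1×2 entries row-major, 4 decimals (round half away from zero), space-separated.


0.6353 -0.2256

BᵀP = [9.2500 -11.0000]
S = R + BᵀPB = [2] + [31.2500] = [33.2500]
BᵀPA = [21.1250 -7.5000]
K = S⁻¹·BᵀPA = [0.6353 -0.2256]
A−BK = [-0.1353 -1.7744; -0.2293 -1.4511]
AᵀP(A−BK) = [0.8910 0.0150; 0.0150 3.3083]
P' = Q + AᵀP(A−BK) = [10.1410 -0.4850; -0.4850 4.3083]
tr(P') = 14.4492


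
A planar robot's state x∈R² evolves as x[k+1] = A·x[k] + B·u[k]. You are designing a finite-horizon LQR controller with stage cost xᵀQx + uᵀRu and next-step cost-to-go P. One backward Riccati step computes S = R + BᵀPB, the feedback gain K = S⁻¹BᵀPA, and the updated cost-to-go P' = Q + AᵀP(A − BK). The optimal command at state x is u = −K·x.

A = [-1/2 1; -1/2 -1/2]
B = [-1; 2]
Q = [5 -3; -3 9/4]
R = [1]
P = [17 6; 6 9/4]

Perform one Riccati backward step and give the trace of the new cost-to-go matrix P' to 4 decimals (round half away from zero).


BᵀP = [-5.0000 -1.5000]
S = R + BᵀPB = [1] + [2.0000] = [3.0000]
BᵀPA = [3.2500 -4.2500]
K = S⁻¹·BᵀPA = [1.0833 -1.4167]
A−BK = [0.5833 -0.4167; -2.6667 2.3333]
AᵀP(A−BK) = [4.2917 -4.8333; -4.8333 5.5417]
P' = Q + AᵀP(A−BK) = [9.2917 -7.8333; -7.8333 7.7917]
tr(P') = 17.0833

17.0833


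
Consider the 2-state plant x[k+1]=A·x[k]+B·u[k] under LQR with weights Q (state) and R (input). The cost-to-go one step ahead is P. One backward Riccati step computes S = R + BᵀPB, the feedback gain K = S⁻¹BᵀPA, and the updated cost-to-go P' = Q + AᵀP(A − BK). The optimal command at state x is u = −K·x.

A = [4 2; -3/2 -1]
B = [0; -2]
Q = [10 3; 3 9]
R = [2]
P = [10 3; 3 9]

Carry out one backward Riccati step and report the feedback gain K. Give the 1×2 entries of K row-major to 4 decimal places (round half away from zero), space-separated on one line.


BᵀP = [-6.0000 -18.0000]
S = R + BᵀPB = [2] + [36.0000] = [38.0000]
BᵀPA = [3.0000 6.0000]
K = S⁻¹·BᵀPA = [0.0789 0.1579]
A−BK = [4.0000 2.0000; -1.3421 -0.6842]
AᵀP(A−BK) = [144.0132 72.0263; 72.0263 36.0526]
P' = Q + AᵀP(A−BK) = [154.0132 75.0263; 75.0263 45.0526]
tr(P') = 199.0658

0.0789 0.1579


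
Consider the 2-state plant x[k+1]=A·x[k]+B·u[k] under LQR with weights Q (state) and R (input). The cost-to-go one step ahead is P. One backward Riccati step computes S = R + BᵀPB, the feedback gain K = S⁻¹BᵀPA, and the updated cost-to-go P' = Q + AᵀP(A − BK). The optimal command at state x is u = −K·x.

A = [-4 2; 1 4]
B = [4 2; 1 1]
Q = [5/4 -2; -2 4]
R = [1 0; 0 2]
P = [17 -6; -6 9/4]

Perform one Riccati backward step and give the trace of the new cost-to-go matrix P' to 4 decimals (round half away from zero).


BᵀP = [62.0000 -21.7500; 28.0000 -9.7500]
S = R + BᵀPB = [1 0; 0 2] + [226.2500 102.2500; 102.2500 46.2500] = [227.2500 102.2500; 102.2500 48.2500]
BᵀPA = [-269.7500 37.0000; -121.7500 17.0000]
K = S⁻¹·BᵀPA = [-1.1113 0.0922; -0.1682 0.1569]
A−BK = [0.7818 1.3173; 2.2795 3.7509]
AᵀP(A−BK) = [1.9882 0.9789; 0.9789 1.9205]
P' = Q + AᵀP(A−BK) = [3.2382 -1.0211; -1.0211 5.9205]
tr(P') = 9.1588

9.1588


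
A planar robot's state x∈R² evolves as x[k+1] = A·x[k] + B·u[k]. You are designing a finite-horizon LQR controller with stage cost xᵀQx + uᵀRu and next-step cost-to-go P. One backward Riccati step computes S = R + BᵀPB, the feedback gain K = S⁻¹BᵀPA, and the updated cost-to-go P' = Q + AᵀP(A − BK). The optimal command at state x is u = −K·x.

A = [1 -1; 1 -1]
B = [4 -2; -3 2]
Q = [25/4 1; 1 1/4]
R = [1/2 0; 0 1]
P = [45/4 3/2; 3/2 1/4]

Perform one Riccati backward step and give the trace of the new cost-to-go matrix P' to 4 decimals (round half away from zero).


BᵀP = [40.5000 5.2500; -19.5000 -2.5000]
S = R + BᵀPB = [1/2 0; 0 1] + [146.2500 -70.5000; -70.5000 34.0000] = [146.7500 -70.5000; -70.5000 35.0000]
BᵀPA = [45.7500 -45.7500; -22.0000 22.0000]
K = S⁻¹·BᵀPA = [0.3027 -0.3027; -0.0188 0.0188]
A−BK = [-0.2485 0.2485; 1.9458 -1.9458]
AᵀP(A−BK) = [0.2368 -0.2368; -0.2368 0.2368]
P' = Q + AᵀP(A−BK) = [6.4868 0.7632; 0.7632 0.4868]
tr(P') = 6.9736

6.9736


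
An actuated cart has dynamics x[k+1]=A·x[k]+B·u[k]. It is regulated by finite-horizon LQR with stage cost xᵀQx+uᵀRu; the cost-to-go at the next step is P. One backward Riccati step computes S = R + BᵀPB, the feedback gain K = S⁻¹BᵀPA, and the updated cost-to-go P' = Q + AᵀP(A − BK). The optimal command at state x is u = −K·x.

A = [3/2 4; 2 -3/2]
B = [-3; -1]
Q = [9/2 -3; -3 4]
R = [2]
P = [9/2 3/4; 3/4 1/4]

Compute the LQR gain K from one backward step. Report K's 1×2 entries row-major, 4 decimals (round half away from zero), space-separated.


BᵀP = [-14.2500 -2.5000]
S = R + BᵀPB = [2] + [45.2500] = [47.2500]
BᵀPA = [-26.3750 -53.2500]
K = S⁻¹·BᵀPA = [-0.5582 -1.1270]
A−BK = [-0.1746 0.6190; 1.4418 -2.6270]
AᵀP(A−BK) = [0.9024 0.8383; 0.8383 3.5506]
P' = Q + AᵀP(A−BK) = [5.4024 -2.1617; -2.1617 7.5506]
tr(P') = 12.9530

-0.5582 -1.1270


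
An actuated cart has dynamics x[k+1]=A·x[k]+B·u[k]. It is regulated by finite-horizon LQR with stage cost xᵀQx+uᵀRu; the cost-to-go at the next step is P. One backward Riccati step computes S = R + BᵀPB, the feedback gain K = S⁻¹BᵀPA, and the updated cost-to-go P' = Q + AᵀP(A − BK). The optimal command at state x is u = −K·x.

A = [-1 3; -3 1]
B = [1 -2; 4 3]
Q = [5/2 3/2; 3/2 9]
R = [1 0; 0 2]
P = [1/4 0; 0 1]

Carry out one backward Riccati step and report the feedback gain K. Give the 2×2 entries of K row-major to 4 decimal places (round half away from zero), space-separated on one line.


BᵀP = [0.2500 4.0000; -0.5000 3.0000]
S = R + BᵀPB = [1 0; 0 2] + [16.2500 11.5000; 11.5000 10.0000] = [17.2500 11.5000; 11.5000 12.0000]
BᵀPA = [-12.2500 4.7500; -8.5000 1.5000]
K = S⁻¹·BᵀPA = [-0.6589 0.5318; -0.0769 -0.3846]
A−BK = [-0.4950 1.6990; -0.1338 0.0268]
AᵀP(A−BK) = [0.5251 -0.5050; -0.5050 1.3010]
P' = Q + AᵀP(A−BK) = [3.0251 0.9950; 0.9950 10.3010]
tr(P') = 13.3261

-0.6589 0.5318 -0.0769 -0.3846


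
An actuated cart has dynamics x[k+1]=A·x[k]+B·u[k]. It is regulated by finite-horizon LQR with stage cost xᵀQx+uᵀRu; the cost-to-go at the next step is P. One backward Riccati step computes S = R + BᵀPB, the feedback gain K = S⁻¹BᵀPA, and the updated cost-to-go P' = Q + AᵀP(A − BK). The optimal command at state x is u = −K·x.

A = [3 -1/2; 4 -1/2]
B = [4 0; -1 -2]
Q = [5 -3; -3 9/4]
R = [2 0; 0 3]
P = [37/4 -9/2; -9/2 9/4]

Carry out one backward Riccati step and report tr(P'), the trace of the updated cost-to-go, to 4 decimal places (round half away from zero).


BᵀP = [41.5000 -20.2500; 9.0000 -4.5000]
S = R + BᵀPB = [2 0; 0 3] + [186.2500 40.5000; 40.5000 9.0000] = [188.2500 40.5000; 40.5000 12.0000]
BᵀPA = [43.5000 -10.6250; 9.0000 -2.2500]
K = S⁻¹·BᵀPA = [0.2545 -0.0588; -0.1091 0.0109]
A−BK = [1.9818 -0.2648; 4.0364 -0.5370]
AᵀP(A−BK) = [1.1591 -0.1659; -0.1659 0.0249]
P' = Q + AᵀP(A−BK) = [6.1591 -3.1659; -3.1659 2.2749]
tr(P') = 8.4340

8.4340


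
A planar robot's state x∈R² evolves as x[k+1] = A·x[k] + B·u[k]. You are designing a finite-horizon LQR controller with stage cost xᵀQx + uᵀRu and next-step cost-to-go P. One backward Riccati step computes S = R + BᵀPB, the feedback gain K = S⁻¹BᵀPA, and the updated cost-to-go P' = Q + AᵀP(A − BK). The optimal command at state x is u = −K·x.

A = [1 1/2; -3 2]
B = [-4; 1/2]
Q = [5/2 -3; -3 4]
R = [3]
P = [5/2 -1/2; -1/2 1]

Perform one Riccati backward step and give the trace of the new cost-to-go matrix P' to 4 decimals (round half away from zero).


17.6619

BᵀP = [-10.2500 2.5000]
S = R + BᵀPB = [3] + [42.2500] = [45.2500]
BᵀPA = [-17.7500 -0.1250]
K = S⁻¹·BᵀPA = [-0.3923 -0.0028]
A−BK = [-0.5691 0.4890; -2.8039 2.0014]
AᵀP(A−BK) = [7.5373 -5.0490; -5.0490 3.6247]
P' = Q + AᵀP(A−BK) = [10.0373 -8.0490; -8.0490 7.6247]
tr(P') = 17.6619


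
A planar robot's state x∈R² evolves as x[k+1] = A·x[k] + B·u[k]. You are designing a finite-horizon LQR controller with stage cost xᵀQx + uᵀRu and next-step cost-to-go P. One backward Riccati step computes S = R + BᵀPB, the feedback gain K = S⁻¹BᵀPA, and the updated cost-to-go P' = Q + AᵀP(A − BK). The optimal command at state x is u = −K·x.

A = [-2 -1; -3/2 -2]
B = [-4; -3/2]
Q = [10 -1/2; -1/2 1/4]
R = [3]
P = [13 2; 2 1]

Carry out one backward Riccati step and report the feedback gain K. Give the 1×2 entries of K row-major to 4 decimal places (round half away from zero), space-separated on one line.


0.5237 0.3119

BᵀP = [-55.0000 -9.5000]
S = R + BᵀPB = [3] + [234.2500] = [237.2500]
BᵀPA = [124.2500 74.0000]
K = S⁻¹·BᵀPA = [0.5237 0.3119]
A−BK = [0.0948 0.2476; -0.7144 -1.5321]
AᵀP(A−BK) = [1.1791 1.2455; 1.2455 1.9189]
P' = Q + AᵀP(A−BK) = [11.1791 0.7455; 0.7455 2.1689]
tr(P') = 13.3480


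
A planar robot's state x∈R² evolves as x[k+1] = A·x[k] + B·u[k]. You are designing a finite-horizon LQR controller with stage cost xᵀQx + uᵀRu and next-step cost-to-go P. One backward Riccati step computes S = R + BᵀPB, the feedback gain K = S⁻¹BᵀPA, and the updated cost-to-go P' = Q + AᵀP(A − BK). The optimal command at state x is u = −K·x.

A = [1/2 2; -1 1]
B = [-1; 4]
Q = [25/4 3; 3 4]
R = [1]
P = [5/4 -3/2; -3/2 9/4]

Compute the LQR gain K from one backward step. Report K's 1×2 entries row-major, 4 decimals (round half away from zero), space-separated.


-0.2811 -0.0796

BᵀP = [-7.2500 10.5000]
S = R + BᵀPB = [1] + [49.2500] = [50.2500]
BᵀPA = [-14.1250 -4.0000]
K = S⁻¹·BᵀPA = [-0.2811 -0.0796]
A−BK = [0.2189 1.9204; 0.1244 1.3184]
AᵀP(A−BK) = [0.0920 0.1256; 0.1256 0.9316]
P' = Q + AᵀP(A−BK) = [6.3420 3.1256; 3.1256 4.9316]
tr(P') = 11.2736


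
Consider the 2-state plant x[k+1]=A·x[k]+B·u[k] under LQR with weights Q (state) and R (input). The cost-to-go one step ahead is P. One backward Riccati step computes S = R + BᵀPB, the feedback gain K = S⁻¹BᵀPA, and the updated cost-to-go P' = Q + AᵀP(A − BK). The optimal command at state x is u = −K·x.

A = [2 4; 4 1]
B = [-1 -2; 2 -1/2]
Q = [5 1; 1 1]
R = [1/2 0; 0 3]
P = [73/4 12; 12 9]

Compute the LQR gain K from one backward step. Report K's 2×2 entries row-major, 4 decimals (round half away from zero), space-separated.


1.5510 0.1813 -1.7263 -1.9156

BᵀP = [5.7500 6.0000; -42.5000 -28.5000]
S = R + BᵀPB = [1/2 0; 0 3] + [6.2500 -14.5000; -14.5000 99.2500] = [6.7500 -14.5000; -14.5000 102.2500]
BᵀPA = [35.5000 29.0000; -199.0000 -198.5000]
K = S⁻¹·BᵀPA = [1.5510 0.1813; -1.7263 -1.9156]
A−BK = [0.0985 0.3500; 0.0349 -0.3204]
AᵀP(A−BK) = [10.4131 10.3576; 10.3576 11.4937]
P' = Q + AᵀP(A−BK) = [15.4131 11.3576; 11.3576 12.4937]
tr(P') = 27.9068
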